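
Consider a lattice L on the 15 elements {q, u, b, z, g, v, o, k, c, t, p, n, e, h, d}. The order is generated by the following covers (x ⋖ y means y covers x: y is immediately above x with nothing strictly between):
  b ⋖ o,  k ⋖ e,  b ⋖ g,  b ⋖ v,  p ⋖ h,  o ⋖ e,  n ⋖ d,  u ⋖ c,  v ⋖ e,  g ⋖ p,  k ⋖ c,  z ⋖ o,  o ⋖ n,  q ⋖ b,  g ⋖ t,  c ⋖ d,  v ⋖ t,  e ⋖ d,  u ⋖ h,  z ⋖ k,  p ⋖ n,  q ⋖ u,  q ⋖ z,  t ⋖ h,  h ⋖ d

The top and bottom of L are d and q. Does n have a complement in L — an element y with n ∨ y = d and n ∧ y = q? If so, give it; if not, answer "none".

u

Need y with n ∨ y = d and n ∧ y = q.
Checking each element gives: u.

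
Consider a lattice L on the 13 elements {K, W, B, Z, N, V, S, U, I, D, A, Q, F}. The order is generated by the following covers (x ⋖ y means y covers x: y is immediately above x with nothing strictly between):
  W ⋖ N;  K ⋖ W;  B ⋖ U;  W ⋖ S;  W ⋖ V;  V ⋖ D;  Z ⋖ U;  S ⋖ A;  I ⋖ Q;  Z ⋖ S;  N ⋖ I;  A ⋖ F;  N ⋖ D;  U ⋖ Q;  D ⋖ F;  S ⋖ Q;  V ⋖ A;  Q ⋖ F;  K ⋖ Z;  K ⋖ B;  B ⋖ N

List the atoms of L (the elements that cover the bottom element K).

B, W, Z

The atoms are exactly the elements that cover K: B, W, Z.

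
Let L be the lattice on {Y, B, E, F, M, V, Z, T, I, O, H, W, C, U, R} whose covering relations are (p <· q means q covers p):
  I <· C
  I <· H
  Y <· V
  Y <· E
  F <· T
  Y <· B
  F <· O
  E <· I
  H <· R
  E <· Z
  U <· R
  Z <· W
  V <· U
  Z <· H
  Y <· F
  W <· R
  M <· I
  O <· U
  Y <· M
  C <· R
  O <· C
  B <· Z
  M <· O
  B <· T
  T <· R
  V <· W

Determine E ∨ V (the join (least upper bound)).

W

Common upper bounds of {E, V}: R, W.
The least among these is W.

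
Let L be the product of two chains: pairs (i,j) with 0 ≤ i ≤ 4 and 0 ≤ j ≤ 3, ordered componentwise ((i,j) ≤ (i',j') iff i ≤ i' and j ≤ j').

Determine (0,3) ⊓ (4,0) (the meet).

Common lower bounds of {(0,3), (4,0)}: (0,0).
The greatest among these is (0,0).

(0,0)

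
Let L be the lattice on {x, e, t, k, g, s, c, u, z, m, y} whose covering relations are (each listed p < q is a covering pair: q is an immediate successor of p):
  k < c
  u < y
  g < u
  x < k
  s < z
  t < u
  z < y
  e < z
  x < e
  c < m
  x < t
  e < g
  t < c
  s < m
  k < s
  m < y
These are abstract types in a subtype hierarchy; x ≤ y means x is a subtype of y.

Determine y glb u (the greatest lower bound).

Common lower bounds of {y, u}: e, g, t, u, x.
The greatest among these is u.

u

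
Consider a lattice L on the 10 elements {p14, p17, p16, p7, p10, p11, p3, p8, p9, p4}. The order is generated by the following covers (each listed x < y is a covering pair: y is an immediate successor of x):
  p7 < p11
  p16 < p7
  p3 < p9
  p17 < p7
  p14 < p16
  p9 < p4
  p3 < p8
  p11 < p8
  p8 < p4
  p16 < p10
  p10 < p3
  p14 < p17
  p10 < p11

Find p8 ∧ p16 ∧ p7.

Common lower bounds of {p8, p16, p7}: p14, p16.
The greatest among these is p16.

p16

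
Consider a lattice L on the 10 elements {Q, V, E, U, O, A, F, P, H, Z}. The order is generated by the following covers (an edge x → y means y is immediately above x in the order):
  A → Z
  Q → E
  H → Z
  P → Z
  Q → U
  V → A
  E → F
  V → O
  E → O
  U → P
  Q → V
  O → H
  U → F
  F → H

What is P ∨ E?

Z

Common upper bounds of {P, E}: Z.
The least among these is Z.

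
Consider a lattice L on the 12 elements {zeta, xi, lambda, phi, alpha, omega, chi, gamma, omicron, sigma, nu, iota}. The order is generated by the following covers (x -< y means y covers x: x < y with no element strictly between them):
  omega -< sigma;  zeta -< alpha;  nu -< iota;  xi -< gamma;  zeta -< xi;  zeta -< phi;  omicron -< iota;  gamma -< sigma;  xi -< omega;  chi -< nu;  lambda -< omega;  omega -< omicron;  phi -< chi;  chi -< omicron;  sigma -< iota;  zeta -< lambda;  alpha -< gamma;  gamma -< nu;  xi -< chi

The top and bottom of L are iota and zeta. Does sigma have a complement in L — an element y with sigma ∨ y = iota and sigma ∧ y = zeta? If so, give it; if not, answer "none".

phi

Need y with sigma ∨ y = iota and sigma ∧ y = zeta.
Checking each element gives: phi.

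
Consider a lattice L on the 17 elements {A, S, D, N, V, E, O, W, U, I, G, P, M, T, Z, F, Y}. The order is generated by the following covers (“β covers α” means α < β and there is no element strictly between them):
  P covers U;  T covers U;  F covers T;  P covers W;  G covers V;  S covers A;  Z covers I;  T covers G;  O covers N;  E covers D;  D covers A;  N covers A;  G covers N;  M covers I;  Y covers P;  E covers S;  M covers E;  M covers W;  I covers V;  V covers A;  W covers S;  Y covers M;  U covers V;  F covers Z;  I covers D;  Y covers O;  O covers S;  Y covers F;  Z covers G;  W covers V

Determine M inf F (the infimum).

Common lower bounds of {M, F}: A, D, I, V.
The greatest among these is I.

I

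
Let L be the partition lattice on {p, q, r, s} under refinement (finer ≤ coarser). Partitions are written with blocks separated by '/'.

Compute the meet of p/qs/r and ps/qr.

p/q/r/s

Common lower bounds of {p/qs/r, ps/qr}: p/q/r/s.
The greatest among these is p/q/r/s.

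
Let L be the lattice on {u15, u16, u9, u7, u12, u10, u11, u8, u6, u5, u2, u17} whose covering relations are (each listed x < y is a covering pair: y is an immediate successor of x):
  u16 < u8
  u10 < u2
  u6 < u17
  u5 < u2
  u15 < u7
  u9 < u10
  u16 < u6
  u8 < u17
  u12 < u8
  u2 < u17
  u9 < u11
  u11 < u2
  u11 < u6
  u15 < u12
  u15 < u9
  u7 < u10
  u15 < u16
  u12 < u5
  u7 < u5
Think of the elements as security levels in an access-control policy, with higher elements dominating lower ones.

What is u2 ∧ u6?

u11

Common lower bounds of {u2, u6}: u11, u15, u9.
The greatest among these is u11.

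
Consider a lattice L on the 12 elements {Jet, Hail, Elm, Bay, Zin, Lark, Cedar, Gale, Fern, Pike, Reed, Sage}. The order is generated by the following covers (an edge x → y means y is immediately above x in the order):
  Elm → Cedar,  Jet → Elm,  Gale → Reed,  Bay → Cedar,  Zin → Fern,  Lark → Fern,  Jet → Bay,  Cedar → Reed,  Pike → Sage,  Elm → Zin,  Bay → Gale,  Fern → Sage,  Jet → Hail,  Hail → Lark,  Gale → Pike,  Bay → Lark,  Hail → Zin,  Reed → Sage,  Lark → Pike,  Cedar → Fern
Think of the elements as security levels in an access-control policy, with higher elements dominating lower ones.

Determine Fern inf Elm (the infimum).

Elm

Common lower bounds of {Fern, Elm}: Elm, Jet.
The greatest among these is Elm.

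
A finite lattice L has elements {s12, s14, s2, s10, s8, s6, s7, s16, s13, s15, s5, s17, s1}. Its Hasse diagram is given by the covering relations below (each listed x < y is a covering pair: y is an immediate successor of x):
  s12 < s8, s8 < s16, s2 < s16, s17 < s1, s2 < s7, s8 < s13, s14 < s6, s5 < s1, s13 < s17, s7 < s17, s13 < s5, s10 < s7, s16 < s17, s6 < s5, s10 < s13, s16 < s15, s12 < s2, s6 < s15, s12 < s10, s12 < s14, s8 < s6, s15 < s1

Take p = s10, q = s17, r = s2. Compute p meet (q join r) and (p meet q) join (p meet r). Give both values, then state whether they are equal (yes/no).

s10; s10; yes

q join r = s17, so p meet (q join r) = s10 meet s17 = s10.
p meet q = s10 and p meet r = s12, so (p meet q) join (p meet r) = s10 join s12 = s10.
Equal: yes.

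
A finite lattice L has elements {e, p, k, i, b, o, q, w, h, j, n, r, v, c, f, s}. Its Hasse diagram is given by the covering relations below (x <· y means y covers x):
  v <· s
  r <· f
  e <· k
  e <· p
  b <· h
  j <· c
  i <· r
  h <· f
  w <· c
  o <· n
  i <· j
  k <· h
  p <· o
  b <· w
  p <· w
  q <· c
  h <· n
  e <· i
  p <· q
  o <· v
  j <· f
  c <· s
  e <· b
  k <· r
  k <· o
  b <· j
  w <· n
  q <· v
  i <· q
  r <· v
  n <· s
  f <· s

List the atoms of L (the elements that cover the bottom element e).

b, i, k, p

The atoms are exactly the elements that cover e: b, i, k, p.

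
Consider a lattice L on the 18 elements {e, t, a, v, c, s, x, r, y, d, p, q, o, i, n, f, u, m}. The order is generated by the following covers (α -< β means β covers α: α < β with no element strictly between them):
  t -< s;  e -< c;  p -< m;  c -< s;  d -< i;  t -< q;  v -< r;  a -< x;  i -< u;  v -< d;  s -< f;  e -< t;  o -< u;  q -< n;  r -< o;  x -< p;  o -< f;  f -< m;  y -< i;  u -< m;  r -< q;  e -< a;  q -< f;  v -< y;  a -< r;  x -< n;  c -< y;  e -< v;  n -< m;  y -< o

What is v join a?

Common upper bounds of {v, a}: f, m, n, o, q, r, u.
The least among these is r.

r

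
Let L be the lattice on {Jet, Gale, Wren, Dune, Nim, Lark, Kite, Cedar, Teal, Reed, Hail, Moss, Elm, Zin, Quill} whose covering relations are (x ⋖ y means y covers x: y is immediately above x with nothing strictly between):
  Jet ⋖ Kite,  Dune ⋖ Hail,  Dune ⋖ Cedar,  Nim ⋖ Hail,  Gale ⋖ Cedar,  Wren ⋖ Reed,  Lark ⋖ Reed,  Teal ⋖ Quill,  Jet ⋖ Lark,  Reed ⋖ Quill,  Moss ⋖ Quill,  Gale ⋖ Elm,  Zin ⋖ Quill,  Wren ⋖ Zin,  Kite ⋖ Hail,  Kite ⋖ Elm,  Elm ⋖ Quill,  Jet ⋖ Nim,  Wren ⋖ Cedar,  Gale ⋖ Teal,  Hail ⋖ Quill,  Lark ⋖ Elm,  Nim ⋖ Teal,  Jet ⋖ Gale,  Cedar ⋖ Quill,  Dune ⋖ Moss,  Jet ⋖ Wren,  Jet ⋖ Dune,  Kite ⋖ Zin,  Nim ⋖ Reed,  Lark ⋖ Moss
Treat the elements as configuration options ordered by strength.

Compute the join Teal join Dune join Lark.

Quill

Common upper bounds of {Teal, Dune, Lark}: Quill.
The least among these is Quill.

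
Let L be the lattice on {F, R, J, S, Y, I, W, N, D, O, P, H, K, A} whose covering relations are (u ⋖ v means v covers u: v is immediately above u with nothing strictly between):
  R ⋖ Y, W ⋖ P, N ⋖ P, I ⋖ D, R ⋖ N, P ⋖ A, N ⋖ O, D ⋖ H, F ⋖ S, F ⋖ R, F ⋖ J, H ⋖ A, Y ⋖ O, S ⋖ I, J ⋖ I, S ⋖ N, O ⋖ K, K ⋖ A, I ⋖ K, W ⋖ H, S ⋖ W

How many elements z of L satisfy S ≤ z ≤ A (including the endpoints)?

10

The interval [S, A] = {A, D, H, I, K, N, O, P, S, W}, which has 10 elements.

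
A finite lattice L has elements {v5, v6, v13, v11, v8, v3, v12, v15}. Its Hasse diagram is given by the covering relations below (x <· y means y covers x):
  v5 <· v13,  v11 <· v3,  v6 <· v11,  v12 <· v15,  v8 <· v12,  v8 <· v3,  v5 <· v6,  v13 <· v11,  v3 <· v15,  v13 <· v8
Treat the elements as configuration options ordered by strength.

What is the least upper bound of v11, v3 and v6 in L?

Common upper bounds of {v11, v3, v6}: v15, v3.
The least among these is v3.

v3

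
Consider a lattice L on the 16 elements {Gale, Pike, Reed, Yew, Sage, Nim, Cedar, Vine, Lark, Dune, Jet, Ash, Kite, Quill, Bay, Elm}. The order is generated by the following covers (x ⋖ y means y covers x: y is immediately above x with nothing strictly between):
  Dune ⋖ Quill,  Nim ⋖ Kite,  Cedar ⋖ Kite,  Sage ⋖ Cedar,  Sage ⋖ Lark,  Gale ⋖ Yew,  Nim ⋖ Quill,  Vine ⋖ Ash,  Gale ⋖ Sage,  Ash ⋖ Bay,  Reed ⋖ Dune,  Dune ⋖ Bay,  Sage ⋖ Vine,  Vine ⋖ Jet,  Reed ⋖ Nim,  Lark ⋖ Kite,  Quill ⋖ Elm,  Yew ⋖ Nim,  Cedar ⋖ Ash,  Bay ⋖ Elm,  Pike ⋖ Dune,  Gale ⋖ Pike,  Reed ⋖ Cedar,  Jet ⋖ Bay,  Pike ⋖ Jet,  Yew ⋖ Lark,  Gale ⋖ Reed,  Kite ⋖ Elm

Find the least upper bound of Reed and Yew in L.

Nim

Common upper bounds of {Reed, Yew}: Elm, Kite, Nim, Quill.
The least among these is Nim.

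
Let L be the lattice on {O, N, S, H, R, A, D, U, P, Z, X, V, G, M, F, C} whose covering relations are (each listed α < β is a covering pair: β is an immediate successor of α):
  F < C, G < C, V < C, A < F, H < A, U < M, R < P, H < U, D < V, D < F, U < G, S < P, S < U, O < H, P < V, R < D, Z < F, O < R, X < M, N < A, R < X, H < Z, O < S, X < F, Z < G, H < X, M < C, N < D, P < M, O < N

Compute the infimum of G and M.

Common lower bounds of {G, M}: H, O, S, U.
The greatest among these is U.

U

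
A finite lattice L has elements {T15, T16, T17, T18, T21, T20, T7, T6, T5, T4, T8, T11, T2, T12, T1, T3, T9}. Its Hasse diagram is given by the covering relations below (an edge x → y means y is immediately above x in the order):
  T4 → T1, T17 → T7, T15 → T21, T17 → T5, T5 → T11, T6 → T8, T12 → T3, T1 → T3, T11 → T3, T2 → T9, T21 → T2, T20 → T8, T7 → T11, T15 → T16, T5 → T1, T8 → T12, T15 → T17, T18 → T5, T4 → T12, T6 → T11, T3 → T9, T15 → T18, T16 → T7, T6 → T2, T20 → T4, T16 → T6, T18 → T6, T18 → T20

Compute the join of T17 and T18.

T5

Common upper bounds of {T17, T18}: T1, T11, T3, T5, T9.
The least among these is T5.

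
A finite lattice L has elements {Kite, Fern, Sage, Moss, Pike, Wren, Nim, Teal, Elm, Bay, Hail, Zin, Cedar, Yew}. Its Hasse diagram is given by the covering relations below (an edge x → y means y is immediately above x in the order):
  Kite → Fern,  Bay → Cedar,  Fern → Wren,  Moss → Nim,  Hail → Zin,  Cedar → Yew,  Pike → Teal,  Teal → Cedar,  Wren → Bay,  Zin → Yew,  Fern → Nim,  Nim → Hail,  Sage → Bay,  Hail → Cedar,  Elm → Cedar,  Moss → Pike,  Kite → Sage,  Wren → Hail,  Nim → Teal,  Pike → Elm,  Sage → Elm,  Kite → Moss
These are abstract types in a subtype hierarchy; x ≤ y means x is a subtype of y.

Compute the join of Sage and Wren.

Bay

Common upper bounds of {Sage, Wren}: Bay, Cedar, Yew.
The least among these is Bay.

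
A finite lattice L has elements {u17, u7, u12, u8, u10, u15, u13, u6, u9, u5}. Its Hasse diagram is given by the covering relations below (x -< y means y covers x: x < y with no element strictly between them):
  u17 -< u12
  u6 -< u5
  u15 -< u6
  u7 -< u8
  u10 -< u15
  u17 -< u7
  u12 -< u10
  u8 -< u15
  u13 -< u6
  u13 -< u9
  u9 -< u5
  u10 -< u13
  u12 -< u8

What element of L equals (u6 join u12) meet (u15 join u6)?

u6

u6 ∨ u12 = u6
u15 ∨ u6 = u6
u6 ∧ u6 = u6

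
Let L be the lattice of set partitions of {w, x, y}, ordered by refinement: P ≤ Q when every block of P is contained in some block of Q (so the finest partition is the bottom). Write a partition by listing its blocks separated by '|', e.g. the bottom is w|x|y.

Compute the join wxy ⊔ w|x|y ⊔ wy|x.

wxy

The join of wxy, w|x|y, wy|x merges any blocks that overlap across the partitions, giving wxy.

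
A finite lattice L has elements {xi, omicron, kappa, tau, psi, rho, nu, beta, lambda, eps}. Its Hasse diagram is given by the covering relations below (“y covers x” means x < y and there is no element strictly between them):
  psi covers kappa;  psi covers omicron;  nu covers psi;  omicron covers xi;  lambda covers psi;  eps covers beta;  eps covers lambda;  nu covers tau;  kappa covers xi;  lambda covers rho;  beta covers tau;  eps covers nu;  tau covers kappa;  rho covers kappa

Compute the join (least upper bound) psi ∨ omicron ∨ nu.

nu

Common upper bounds of {psi, omicron, nu}: eps, nu.
The least among these is nu.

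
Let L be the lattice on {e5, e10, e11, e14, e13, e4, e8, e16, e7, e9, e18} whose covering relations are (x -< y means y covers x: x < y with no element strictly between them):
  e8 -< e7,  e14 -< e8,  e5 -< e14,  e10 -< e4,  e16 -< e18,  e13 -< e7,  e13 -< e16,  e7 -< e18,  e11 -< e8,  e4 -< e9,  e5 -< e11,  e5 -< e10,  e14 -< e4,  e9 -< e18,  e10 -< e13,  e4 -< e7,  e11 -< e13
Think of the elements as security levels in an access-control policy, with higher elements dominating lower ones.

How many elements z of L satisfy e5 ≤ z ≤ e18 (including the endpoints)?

11

The interval [e5, e18] = {e10, e11, e13, e14, e16, e18, e4, e5, e7, e8, e9}, which has 11 elements.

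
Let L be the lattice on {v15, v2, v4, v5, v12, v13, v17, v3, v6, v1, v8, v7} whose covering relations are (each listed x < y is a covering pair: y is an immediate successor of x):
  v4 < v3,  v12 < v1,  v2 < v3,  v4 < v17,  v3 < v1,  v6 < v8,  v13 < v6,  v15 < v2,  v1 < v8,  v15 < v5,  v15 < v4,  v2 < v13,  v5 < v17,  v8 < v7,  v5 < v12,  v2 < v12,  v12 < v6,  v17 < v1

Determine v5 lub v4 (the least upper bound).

v17

Common upper bounds of {v5, v4}: v1, v17, v7, v8.
The least among these is v17.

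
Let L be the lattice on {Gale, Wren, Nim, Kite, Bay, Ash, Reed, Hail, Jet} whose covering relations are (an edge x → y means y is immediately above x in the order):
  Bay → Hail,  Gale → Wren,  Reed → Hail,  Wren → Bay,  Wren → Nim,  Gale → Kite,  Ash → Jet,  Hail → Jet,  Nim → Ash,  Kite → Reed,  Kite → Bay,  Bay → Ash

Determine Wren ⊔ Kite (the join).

Common upper bounds of {Wren, Kite}: Ash, Bay, Hail, Jet.
The least among these is Bay.

Bay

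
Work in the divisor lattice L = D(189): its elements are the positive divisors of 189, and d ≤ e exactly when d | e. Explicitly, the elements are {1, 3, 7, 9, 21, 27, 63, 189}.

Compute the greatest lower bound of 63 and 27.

Common lower bounds of {63, 27}: 1, 3, 9.
The greatest among these is 9.

9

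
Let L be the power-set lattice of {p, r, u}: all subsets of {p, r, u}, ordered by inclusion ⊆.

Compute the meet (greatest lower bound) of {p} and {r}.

Under ⊆, meet is intersection: {p} ∩ {r} = {}.

{}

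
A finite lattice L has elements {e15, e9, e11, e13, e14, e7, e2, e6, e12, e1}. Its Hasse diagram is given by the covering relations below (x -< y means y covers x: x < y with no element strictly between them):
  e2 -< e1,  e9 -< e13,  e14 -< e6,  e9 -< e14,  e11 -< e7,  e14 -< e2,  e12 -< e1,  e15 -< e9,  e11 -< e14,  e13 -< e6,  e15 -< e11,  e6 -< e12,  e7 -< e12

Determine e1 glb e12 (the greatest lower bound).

Common lower bounds of {e1, e12}: e11, e12, e13, e14, e15, e6, e7, e9.
The greatest among these is e12.

e12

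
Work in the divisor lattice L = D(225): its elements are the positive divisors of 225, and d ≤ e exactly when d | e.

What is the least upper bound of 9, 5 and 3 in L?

In the divisibility order, the join is the least common multiple: lcm(9, 5, 3) = 45.

45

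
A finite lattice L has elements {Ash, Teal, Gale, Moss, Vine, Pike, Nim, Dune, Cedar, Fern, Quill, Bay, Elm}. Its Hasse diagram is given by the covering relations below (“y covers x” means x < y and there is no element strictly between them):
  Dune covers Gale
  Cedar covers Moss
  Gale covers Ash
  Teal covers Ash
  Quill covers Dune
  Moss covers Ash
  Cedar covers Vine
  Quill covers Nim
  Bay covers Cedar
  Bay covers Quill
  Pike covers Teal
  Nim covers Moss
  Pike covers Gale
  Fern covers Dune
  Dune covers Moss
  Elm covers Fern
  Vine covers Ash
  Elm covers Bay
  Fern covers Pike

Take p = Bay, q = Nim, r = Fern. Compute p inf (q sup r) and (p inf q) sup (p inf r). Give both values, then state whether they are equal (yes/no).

q sup r = Elm, so p inf (q sup r) = Bay inf Elm = Bay.
p inf q = Nim and p inf r = Dune, so (p inf q) sup (p inf r) = Nim sup Dune = Quill.
Equal: no.

Bay; Quill; no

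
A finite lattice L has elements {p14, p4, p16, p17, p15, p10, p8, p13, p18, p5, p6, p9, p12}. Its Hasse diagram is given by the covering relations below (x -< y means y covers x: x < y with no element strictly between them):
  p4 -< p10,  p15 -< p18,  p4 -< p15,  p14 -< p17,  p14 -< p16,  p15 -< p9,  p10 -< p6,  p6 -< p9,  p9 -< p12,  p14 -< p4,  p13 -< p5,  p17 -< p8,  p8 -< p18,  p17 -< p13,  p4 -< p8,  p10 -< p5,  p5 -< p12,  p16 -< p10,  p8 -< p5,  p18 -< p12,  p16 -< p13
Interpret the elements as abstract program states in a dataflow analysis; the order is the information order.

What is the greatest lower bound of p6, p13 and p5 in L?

Common lower bounds of {p6, p13, p5}: p14, p16.
The greatest among these is p16.

p16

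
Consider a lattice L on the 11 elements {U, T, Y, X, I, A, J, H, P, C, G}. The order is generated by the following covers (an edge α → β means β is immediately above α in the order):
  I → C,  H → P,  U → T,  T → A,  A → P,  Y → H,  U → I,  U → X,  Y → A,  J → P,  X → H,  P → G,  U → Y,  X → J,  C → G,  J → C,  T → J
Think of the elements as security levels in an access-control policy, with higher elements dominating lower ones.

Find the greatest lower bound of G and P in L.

Common lower bounds of {G, P}: A, H, J, P, T, U, X, Y.
The greatest among these is P.

P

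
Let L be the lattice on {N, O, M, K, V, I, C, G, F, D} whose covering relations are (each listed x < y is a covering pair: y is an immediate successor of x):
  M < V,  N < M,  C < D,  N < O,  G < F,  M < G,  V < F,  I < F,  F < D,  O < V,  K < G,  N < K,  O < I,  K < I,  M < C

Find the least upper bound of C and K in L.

Common upper bounds of {C, K}: D.
The least among these is D.

D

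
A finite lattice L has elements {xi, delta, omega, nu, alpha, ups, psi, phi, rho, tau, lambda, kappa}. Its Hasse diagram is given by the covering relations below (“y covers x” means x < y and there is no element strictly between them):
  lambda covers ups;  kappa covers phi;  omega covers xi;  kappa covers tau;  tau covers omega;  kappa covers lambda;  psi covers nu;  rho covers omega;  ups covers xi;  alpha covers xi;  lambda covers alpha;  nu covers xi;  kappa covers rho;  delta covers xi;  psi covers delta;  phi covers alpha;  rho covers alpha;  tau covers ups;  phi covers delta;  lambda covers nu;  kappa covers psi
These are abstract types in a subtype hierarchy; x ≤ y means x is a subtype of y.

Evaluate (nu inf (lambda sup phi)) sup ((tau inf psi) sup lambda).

lambda

lambda ∨ phi = kappa
nu ∧ kappa = nu
tau ∧ psi = xi
xi ∨ lambda = lambda
nu ∨ lambda = lambda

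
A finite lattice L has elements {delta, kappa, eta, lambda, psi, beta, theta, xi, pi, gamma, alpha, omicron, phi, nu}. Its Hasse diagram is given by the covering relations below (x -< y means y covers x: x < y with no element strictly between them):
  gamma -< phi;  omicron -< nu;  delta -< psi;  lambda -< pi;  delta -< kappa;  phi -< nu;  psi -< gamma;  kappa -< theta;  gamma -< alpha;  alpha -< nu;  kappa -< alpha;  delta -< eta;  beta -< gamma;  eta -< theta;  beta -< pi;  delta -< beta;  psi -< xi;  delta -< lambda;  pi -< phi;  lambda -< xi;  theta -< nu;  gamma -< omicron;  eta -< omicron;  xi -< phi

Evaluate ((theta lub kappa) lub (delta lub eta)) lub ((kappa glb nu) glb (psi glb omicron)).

theta ∨ kappa = theta
delta ∨ eta = eta
theta ∨ eta = theta
kappa ∧ nu = kappa
psi ∧ omicron = psi
kappa ∧ psi = delta
theta ∨ delta = theta

theta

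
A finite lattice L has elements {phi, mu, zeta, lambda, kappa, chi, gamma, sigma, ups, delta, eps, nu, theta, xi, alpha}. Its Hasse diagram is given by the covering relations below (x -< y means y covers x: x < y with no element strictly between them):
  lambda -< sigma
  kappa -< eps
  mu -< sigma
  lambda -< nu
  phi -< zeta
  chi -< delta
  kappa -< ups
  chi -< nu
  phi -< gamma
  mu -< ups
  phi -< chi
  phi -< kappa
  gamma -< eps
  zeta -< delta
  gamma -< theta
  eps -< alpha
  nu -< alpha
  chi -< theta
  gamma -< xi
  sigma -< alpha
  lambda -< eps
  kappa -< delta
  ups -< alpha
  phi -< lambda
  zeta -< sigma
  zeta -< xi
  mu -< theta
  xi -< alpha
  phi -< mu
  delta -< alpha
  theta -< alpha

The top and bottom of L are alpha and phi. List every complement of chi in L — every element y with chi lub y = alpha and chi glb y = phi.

eps, sigma, ups, xi

Need y with chi ∨ y = alpha and chi ∧ y = phi.
Checking each element gives: eps, sigma, ups, xi.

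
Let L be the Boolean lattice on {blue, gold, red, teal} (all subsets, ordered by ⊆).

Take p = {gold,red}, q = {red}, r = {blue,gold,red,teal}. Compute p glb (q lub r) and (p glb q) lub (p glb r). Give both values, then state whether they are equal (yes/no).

q lub r = {blue,gold,red,teal}, so p glb (q lub r) = {gold,red} glb {blue,gold,red,teal} = {gold,red}.
p glb q = {red} and p glb r = {gold,red}, so (p glb q) lub (p glb r) = {red} lub {gold,red} = {gold,red}.
Equal: yes.

{gold,red}; {gold,red}; yes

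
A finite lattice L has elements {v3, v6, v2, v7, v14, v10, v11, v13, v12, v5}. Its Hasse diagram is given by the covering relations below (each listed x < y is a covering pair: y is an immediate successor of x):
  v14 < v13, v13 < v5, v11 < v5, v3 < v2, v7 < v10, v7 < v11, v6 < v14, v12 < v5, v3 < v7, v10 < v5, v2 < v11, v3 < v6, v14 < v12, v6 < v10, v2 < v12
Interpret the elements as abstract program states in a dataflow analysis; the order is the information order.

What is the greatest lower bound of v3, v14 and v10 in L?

Common lower bounds of {v3, v14, v10}: v3.
The greatest among these is v3.

v3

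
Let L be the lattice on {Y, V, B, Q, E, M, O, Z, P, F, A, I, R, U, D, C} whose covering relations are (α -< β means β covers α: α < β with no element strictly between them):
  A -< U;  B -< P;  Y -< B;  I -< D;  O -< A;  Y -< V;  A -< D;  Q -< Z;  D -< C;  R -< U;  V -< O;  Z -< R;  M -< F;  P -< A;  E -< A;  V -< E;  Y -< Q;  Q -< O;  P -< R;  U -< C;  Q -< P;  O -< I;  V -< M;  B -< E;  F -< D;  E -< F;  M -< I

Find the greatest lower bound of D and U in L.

A

Common lower bounds of {D, U}: A, B, E, O, P, Q, V, Y.
The greatest among these is A.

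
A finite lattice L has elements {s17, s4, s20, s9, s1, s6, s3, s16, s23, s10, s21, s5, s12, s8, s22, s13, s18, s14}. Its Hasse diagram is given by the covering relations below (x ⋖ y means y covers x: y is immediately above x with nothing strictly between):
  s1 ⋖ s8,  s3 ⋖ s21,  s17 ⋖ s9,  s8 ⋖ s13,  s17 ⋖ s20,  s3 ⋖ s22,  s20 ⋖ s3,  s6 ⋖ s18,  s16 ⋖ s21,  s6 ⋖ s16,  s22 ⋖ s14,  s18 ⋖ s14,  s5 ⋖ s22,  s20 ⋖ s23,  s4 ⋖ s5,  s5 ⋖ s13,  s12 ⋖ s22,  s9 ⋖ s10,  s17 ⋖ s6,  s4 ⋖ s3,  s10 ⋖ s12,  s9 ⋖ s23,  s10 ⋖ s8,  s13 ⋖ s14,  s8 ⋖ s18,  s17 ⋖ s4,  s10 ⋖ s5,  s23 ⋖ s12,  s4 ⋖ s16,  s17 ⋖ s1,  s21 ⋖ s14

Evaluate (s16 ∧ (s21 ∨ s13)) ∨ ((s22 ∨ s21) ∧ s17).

s21 ∨ s13 = s14
s16 ∧ s14 = s16
s22 ∨ s21 = s14
s14 ∧ s17 = s17
s16 ∨ s17 = s16

s16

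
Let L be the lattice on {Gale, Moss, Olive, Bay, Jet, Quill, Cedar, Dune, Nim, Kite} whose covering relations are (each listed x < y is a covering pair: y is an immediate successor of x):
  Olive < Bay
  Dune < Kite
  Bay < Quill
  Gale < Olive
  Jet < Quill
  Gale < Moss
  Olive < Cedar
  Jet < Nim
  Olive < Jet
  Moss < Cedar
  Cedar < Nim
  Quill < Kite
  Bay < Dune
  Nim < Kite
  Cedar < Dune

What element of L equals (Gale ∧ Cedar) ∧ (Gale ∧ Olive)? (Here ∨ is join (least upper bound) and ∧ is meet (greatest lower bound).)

Gale

Gale ∧ Cedar = Gale
Gale ∧ Olive = Gale
Gale ∧ Gale = Gale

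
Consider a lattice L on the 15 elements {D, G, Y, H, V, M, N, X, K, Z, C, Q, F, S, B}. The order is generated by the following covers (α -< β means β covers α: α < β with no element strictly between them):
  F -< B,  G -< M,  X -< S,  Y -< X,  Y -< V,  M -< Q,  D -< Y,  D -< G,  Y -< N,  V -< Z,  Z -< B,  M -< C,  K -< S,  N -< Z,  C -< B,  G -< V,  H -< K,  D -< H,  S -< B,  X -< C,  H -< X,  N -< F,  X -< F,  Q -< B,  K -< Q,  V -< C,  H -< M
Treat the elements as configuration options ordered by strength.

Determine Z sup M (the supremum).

Common upper bounds of {Z, M}: B.
The least among these is B.

B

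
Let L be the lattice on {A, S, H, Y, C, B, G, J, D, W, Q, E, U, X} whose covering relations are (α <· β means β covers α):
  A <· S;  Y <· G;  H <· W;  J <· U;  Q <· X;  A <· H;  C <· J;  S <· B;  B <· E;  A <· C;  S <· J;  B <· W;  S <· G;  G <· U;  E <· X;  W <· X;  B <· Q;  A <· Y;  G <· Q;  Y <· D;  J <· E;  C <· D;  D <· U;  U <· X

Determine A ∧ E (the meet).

A

Common lower bounds of {A, E}: A.
The greatest among these is A.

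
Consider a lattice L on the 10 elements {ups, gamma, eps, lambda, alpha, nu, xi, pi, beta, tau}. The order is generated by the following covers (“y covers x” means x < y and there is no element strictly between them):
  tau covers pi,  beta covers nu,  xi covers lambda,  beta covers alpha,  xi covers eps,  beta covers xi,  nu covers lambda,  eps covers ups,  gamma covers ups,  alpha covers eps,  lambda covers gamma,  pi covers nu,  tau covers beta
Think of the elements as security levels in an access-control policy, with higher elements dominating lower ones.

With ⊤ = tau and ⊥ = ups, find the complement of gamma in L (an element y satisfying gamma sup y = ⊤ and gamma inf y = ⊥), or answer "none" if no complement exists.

none

For every candidate y, either gamma ∨ y ≠ tau or gamma ∧ y ≠ ups; no complement exists.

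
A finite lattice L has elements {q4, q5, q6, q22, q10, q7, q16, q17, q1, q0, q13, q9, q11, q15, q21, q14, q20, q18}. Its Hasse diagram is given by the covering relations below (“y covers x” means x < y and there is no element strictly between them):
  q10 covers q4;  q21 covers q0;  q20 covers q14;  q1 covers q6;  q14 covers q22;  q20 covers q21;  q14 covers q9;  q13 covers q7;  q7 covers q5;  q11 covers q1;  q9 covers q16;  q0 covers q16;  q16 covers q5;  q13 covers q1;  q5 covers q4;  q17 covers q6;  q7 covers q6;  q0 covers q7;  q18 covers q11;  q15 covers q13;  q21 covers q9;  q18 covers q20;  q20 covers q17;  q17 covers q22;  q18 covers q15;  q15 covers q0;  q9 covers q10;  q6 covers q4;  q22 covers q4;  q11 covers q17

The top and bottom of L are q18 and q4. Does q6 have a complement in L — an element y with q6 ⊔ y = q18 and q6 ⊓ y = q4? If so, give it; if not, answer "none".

For every candidate y, either q6 ∨ y ≠ q18 or q6 ∧ y ≠ q4; no complement exists.

none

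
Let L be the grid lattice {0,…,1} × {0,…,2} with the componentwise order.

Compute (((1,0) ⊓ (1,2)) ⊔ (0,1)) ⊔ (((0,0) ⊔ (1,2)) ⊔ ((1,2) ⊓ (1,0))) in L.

(1,0) ∧ (1,2) = (1,0)
(1,0) ∨ (0,1) = (1,1)
(0,0) ∨ (1,2) = (1,2)
(1,2) ∧ (1,0) = (1,0)
(1,2) ∨ (1,0) = (1,2)
(1,1) ∨ (1,2) = (1,2)

(1,2)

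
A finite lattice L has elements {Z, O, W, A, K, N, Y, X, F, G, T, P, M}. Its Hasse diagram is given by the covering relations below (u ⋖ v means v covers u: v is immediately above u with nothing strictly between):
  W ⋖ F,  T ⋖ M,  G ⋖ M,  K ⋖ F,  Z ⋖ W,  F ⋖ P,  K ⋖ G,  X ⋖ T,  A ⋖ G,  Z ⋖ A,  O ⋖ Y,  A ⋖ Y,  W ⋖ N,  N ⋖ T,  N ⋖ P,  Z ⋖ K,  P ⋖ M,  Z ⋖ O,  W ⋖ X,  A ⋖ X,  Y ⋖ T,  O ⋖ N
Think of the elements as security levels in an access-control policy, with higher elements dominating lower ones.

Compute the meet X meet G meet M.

Common lower bounds of {X, G, M}: A, Z.
The greatest among these is A.

A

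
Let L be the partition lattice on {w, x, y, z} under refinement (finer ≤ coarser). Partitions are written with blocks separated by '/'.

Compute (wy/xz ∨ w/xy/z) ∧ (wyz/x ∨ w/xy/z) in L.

wy/xz ∨ w/xy/z = wxyz
wyz/x ∨ w/xy/z = wxyz
wxyz ∧ wxyz = wxyz

wxyz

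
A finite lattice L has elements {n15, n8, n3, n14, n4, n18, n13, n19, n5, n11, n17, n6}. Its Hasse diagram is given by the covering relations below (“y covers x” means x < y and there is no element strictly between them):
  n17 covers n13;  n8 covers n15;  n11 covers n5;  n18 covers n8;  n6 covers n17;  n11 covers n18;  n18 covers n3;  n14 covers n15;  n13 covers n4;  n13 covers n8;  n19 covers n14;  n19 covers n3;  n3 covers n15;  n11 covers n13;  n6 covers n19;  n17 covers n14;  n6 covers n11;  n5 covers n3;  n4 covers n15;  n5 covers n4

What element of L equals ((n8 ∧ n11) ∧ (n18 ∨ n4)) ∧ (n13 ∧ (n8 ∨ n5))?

n8 ∧ n11 = n8
n18 ∨ n4 = n11
n8 ∧ n11 = n8
n8 ∨ n5 = n11
n13 ∧ n11 = n13
n8 ∧ n13 = n8

n8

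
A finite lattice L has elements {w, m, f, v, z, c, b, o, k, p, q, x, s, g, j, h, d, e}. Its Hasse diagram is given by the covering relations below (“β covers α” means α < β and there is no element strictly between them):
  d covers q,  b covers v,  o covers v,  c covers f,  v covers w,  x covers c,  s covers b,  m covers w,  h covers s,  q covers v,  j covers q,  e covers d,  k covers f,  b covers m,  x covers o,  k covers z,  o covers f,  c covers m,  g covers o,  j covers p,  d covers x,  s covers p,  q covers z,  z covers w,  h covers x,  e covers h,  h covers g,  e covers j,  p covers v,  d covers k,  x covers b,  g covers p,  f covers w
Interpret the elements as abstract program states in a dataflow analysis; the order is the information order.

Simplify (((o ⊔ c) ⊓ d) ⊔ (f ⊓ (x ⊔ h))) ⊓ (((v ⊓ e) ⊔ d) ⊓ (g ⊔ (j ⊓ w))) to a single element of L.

o

o ∨ c = x
x ∧ d = x
x ∨ h = h
f ∧ h = f
x ∨ f = x
v ∧ e = v
v ∨ d = d
j ∧ w = w
g ∨ w = g
d ∧ g = o
x ∧ o = o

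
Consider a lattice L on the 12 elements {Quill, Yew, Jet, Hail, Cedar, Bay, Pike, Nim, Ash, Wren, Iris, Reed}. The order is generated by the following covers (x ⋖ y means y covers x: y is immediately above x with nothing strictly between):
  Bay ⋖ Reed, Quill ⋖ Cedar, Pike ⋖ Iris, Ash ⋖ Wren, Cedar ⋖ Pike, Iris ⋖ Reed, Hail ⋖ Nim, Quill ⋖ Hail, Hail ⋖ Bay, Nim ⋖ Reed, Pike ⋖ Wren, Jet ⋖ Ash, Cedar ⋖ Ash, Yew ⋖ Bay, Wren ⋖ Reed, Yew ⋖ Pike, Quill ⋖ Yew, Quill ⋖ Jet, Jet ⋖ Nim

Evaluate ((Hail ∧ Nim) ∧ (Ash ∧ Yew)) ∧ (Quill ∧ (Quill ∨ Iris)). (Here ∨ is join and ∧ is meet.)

Quill

Hail ∧ Nim = Hail
Ash ∧ Yew = Quill
Hail ∧ Quill = Quill
Quill ∨ Iris = Iris
Quill ∧ Iris = Quill
Quill ∧ Quill = Quill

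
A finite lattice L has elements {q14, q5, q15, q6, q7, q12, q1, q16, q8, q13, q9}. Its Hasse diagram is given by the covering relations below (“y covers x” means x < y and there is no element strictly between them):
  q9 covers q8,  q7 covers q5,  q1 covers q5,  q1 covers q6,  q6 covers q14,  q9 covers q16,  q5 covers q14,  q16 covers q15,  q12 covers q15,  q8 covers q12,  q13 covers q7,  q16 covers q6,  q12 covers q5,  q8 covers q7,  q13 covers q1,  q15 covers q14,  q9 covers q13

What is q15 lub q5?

q12

Common upper bounds of {q15, q5}: q12, q8, q9.
The least among these is q12.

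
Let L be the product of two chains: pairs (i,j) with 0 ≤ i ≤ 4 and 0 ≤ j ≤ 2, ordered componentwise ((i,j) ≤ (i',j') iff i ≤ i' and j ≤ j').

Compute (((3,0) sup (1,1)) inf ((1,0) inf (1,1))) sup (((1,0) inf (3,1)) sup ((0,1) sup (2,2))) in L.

(2,2)

(3,0) ∨ (1,1) = (3,1)
(1,0) ∧ (1,1) = (1,0)
(3,1) ∧ (1,0) = (1,0)
(1,0) ∧ (3,1) = (1,0)
(0,1) ∨ (2,2) = (2,2)
(1,0) ∨ (2,2) = (2,2)
(1,0) ∨ (2,2) = (2,2)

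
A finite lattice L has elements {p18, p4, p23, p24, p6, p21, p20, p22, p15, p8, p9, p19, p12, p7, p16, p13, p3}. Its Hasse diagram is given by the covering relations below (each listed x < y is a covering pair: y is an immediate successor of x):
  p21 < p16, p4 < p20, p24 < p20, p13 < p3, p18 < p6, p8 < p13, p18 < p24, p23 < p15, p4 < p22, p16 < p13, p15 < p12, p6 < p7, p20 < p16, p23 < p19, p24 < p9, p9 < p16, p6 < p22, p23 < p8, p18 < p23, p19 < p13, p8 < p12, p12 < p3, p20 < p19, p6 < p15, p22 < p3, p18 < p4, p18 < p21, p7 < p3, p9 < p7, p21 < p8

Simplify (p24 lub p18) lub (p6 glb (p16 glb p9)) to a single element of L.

p24

p24 ∨ p18 = p24
p16 ∧ p9 = p9
p6 ∧ p9 = p18
p24 ∨ p18 = p24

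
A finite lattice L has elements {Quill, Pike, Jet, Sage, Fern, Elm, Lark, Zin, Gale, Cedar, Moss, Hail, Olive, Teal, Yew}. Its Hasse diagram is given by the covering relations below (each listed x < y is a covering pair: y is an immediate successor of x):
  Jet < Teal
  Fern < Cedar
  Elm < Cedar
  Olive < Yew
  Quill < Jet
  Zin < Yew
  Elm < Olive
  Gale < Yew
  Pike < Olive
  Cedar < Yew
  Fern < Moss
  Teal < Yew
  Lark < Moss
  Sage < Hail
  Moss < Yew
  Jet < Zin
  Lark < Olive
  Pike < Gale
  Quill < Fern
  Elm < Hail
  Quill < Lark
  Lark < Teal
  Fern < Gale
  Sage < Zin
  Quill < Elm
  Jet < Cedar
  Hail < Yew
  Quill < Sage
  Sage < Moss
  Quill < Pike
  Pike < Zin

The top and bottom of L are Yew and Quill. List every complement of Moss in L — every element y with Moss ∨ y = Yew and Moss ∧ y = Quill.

Need y with Moss ∨ y = Yew and Moss ∧ y = Quill.
Checking each element gives: Elm, Jet, Pike.

Elm, Jet, Pike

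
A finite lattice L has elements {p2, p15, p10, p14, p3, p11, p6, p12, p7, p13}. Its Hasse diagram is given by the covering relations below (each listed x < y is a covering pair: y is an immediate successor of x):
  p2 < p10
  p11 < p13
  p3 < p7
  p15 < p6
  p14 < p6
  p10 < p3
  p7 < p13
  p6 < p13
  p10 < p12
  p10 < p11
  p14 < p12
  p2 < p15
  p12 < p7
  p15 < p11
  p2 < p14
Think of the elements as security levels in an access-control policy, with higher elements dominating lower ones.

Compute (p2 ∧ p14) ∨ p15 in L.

p2 ∧ p14 = p2
p2 ∨ p15 = p15

p15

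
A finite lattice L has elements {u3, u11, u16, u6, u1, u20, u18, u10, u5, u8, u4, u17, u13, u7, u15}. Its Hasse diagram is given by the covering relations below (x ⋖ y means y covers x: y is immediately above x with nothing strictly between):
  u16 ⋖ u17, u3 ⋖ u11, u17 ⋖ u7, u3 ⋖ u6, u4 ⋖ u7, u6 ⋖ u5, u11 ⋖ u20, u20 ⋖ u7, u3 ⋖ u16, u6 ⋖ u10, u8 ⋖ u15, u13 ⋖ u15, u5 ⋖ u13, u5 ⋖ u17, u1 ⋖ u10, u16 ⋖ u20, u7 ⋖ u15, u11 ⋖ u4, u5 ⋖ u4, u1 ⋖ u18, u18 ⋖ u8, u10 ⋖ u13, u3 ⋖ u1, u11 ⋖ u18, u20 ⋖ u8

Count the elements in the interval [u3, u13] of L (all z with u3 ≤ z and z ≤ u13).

The interval [u3, u13] = {u1, u10, u13, u3, u5, u6}, which has 6 elements.

6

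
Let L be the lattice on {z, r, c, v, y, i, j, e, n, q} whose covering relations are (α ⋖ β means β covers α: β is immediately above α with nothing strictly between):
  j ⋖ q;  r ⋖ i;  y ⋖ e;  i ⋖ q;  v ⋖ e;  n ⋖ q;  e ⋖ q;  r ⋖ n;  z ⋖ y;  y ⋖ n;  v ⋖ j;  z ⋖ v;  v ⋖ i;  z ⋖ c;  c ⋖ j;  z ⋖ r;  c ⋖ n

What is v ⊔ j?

j

Common upper bounds of {v, j}: j, q.
The least among these is j.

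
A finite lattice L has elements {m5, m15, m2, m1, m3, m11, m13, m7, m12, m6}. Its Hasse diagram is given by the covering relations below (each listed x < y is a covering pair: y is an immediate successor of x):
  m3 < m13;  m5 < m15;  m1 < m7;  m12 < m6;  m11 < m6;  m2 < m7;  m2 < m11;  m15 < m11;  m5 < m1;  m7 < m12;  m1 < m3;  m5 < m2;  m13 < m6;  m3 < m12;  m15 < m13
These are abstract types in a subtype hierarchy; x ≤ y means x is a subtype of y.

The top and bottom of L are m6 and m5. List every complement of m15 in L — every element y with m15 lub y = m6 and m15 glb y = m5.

Need y with m15 ∨ y = m6 and m15 ∧ y = m5.
Checking each element gives: m12, m7.

m12, m7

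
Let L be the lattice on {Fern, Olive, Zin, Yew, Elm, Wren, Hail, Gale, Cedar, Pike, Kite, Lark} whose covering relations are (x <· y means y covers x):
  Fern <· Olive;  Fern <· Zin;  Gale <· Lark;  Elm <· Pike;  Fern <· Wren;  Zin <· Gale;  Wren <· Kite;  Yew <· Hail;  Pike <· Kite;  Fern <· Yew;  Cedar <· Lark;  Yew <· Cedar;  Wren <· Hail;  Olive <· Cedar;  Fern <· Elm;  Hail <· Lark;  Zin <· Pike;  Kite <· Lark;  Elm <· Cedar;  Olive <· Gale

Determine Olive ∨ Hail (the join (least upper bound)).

Common upper bounds of {Olive, Hail}: Lark.
The least among these is Lark.

Lark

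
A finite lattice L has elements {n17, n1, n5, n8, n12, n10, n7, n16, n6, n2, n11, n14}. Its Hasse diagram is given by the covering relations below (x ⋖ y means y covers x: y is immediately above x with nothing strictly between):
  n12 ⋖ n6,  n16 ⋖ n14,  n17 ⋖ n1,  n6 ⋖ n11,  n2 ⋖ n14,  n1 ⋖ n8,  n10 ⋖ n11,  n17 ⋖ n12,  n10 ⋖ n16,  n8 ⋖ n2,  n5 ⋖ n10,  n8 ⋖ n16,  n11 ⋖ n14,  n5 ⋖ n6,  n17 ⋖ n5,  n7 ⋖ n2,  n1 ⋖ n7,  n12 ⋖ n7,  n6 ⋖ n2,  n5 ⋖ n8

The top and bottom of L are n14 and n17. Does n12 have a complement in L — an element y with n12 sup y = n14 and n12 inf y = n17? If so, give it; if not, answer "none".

Need y with n12 ∨ y = n14 and n12 ∧ y = n17.
Checking each element gives: n16.

n16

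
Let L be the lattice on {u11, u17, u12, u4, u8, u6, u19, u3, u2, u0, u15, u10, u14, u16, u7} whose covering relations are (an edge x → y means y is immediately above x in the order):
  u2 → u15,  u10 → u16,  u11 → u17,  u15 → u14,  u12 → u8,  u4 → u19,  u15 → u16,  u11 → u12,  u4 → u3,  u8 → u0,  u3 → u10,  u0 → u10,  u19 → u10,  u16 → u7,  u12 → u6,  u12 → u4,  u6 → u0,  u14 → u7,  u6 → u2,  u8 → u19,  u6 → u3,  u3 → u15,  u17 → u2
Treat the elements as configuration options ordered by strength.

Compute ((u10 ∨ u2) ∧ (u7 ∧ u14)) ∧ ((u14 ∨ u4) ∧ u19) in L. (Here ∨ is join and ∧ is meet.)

u10 ∨ u2 = u16
u7 ∧ u14 = u14
u16 ∧ u14 = u15
u14 ∨ u4 = u14
u14 ∧ u19 = u4
u15 ∧ u4 = u4

u4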